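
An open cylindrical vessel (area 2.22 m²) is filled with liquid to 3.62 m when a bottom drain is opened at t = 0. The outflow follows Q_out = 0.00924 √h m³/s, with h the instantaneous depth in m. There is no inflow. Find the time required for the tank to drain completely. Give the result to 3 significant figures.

914 s

With no inflow, A dh/dt = −0.00924 √h.
Separate and integrate: 2(√h − √h₀) = −(0.00924/A) t.
Set h = 0: 2√h₀ = (0.00924/A) t_empty ⇒ t_empty = 2A√h₀/0.00924.
t_empty = 2·2.22·√3.62/0.00924 = 4.4400·1.9026/0.00924 = 914.25 s.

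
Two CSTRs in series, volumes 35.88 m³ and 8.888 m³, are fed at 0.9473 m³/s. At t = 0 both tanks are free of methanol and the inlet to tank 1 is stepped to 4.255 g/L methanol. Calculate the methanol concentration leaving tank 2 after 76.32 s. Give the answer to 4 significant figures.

Time constants: τᵢ = Vᵢ/Q for each well-mixed tank.
τ₁ = 35.88/0.9473 = 37.8761 s; τ₂ = 8.888/0.9473 = 9.38246 s.
Solving the cascade with C₁(0)=C₂(0)=0 gives C₂(t) = C_in[1 − (τ₁ e^(−t/τ₁) − τ₂ e^(−t/τ₂))/(τ₁ − τ₂)].
At t = 76.32: e^(−t/τ₁) = 0.133321, e^(−t/τ₂) = 0.000293295.
C₂ = 4.255·[1 − (37.8761·0.133321 − 9.38246·0.000293295)/(28.4936)] = 4.255·0.822875 = 3.50133 g/L.

3.501 g/L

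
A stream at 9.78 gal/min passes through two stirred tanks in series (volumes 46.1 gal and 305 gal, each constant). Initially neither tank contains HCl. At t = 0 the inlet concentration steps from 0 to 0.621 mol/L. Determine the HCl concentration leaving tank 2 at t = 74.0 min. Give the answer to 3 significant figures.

0.553 mol/L

Species balance on tank i: dCᵢ/dt = (Cᵢ₋₁ − Cᵢ)/τᵢ with τᵢ = Vᵢ/Q.
τ₁ = 46.1/9.78 = 4.7137 min; τ₂ = 305/9.78 = 31.186 min.
Tank 1: C₁ = C_in(1 − e^(−t/τ₁)). Tank 2 (τ₁ ≠ τ₂): C₂ = C_in[1 − (τ₁ e^(−t/τ₁) − τ₂ e^(−t/τ₂))/(τ₁ − τ₂)].
At t = 74.0: e^(−t/τ₁) = 1.5207e-07, e^(−t/τ₂) = 0.093214.
C₂ = 0.621·[1 − (4.7137·1.5207e-07 − 31.186·0.093214)/(-26.472)] = 0.621·0.89019 = 0.55281 mol/L.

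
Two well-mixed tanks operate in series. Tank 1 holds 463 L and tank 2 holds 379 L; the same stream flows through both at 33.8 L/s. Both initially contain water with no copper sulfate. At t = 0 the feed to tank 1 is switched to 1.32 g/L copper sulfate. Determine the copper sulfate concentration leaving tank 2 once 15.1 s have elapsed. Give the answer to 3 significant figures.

0.453 g/L

Each tank obeys Vᵢ dCᵢ/dt = Q(Cᵢ₋₁ − Cᵢ), so τᵢ = Vᵢ/Q.
τ₁ = 463/33.8 = 13.698 s; τ₂ = 379/33.8 = 11.213 s.
Tank 1: C₁ = C_in(1 − e^(−t/τ₁)). Tank 2 (τ₁ ≠ τ₂): C₂ = C_in[1 − (τ₁ e^(−t/τ₁) − τ₂ e^(−t/τ₂))/(τ₁ − τ₂)].
At t = 15.1: e^(−t/τ₁) = 0.33210, e^(−t/τ₂) = 0.26011.
C₂ = 1.32·[1 − (13.698·0.33210 − 11.213·0.26011)/(2.4852)] = 1.32·0.34311 = 0.45291 g/L.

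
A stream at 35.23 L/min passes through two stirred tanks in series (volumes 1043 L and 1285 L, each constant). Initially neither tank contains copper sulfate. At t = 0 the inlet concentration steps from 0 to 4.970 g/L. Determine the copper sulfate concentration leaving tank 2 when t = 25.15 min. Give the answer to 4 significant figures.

0.8868 g/L

Species balance on tank i: dCᵢ/dt = (Cᵢ₋₁ − Cᵢ)/τᵢ with τᵢ = Vᵢ/Q.
τ₁ = 1043/35.23 = 29.6054 min; τ₂ = 1285/35.23 = 36.4746 min.
Solving the cascade with C₁(0)=C₂(0)=0 gives C₂(t) = C_in[1 − (τ₁ e^(−t/τ₁) − τ₂ e^(−t/τ₂))/(τ₁ − τ₂)].
At t = 25.15: e^(−t/τ₁) = 0.427626, e^(−t/τ₂) = 0.501816.
C₂ = 4.970·[1 − (29.6054·0.427626 − 36.4746·0.501816)/(-6.86915)] = 4.970·0.178430 = 0.886798 g/L.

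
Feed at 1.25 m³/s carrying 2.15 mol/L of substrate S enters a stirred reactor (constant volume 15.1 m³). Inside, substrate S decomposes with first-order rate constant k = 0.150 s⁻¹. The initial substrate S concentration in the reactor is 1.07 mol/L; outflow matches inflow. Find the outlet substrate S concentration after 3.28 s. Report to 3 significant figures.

Accumulation = in − out − consumed: V dC/dt = Q C_in − Q C − k V C.
This is linear with rate a = Q/V + k = 0.23278 s⁻¹.
C_ss = Q C_in/(Q + kV) = 0.76458 mol/L; C(t) = C_ss + (C₀ − C_ss) e^(−a t).
C(3.28) = 0.76458 + (0.30542)·e^(−0.23278·3.28) = 0.76458 + (0.30542)·0.46602 = 0.90691 mol/L.

0.907 mol/L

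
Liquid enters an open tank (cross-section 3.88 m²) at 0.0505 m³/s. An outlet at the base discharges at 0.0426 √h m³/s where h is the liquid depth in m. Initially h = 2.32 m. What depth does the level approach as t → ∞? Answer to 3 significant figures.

1.41 m

Level balance: A dh/dt = 0.0505 − 0.0426 √h. Setting dh/dt = 0:
Q_in = 0.0426 √h_ss ⇒ √h_ss = 0.0505/0.0426 = 1.1854.
h_ss = 1.1854² = 1.4053 m. (Since h₀ = 2.32 m > h_ss, the level will fall toward this value.)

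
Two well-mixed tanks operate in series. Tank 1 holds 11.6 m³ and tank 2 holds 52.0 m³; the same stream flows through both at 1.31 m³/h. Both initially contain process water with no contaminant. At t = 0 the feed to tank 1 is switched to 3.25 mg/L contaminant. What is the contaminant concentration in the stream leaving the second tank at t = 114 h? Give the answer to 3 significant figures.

3.01 mg/L

Each tank obeys Vᵢ dCᵢ/dt = Q(Cᵢ₋₁ − Cᵢ), so τᵢ = Vᵢ/Q.
τ₁ = 11.6/1.31 = 8.8550 h; τ₂ = 52.0/1.31 = 39.695 h.
Solving the cascade with C₁(0)=C₂(0)=0 gives C₂(t) = C_in[1 − (τ₁ e^(−t/τ₁) − τ₂ e^(−t/τ₂))/(τ₁ − τ₂)].
At t = 114: e^(−t/τ₁) = 2.5635e-06, e^(−t/τ₂) = 0.056590.
C₂ = 3.25·[1 − (8.8550·2.5635e-06 − 39.695·0.056590)/(-30.840)] = 3.25·0.92716 = 3.0133 mg/L.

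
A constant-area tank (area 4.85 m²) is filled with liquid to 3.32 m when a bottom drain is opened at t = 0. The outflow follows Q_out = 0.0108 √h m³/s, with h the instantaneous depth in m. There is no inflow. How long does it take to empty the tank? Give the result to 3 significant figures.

1640 s

Volume balance on the tank: A dh/dt = −0.0108 √h.
∫ h^(−1/2) dh = −(0.0108/A) ∫ dt, giving 2√h = 2√h₀ − (0.0108/A) t.
Set h = 0: 2√h₀ = (0.0108/A) t_empty ⇒ t_empty = 2A√h₀/0.0108.
t_empty = 2·4.85·√3.32/0.0108 = 9.7000·1.8221/0.0108 = 1636.5 s.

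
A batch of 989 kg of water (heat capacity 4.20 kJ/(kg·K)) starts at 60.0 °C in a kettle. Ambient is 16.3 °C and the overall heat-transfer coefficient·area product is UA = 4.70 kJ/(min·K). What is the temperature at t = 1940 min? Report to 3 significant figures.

M c_p dT/dt = −UA(T − T_amb).
dT/dt = (T_ss − T)/τ with T_ss = T_amb = 16.300 °C, τ = M c_p/UA = 989·4.20/4.70 = 883.79 min.
T approaches T_ss exponentially: T(t) = T_ss + (T₀ − T_ss) e^(−t/τ).
T(1940) = 16.300 + (43.700)·0.11135 = 21.166 °C.

21.2 °C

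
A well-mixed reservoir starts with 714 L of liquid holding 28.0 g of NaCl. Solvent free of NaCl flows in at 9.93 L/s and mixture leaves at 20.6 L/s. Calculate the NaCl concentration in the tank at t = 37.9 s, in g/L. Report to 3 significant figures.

Total volume: dV/dt = Q_in − Q_out = -10.670 L/s, so V(t) = 714 − 10.670 t and V(37.9) = 309.61 L.
Species balance (pure solvent in): dm/dt = −Q_out · m/V(t).
dm/m = −Q_out dt/(V₀ − 10.670 t); integrating gives ln(m/m₀) = −(Q_out/(Q_in−Q_out)) ln(V/V₀).
m = m₀ (V₀/V)^(Q_out/(Q_in−Q_out)) = 28.0 × (714/309.61)^(-1.9306) = 5.5789 g.
C = m/V = 5.5789/309.61 = 0.018019 g/L.

0.0180 g/L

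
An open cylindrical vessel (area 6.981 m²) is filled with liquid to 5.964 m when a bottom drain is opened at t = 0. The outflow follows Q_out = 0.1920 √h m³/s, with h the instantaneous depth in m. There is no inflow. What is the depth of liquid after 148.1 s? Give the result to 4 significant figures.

A dh/dt = −Q_out = −0.1920 √h.
∫ h^(−1/2) dh = −(0.1920/A) ∫ dt, giving 2√h = 2√h₀ − (0.1920/A) t.
√h = √5.964 − 0.1920·148.1/(2·6.981) = 2.44213 − 2.03661 = 0.405517.
h = 0.405517² = 0.164444 m.

0.1644 m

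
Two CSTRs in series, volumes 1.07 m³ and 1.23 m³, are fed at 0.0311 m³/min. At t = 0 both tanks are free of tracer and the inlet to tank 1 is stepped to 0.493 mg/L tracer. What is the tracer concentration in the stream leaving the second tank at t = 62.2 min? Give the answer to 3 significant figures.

0.247 mg/L

Species balance on tank i: dCᵢ/dt = (Cᵢ₋₁ − Cᵢ)/τᵢ with τᵢ = Vᵢ/Q.
τ₁ = 1.07/0.0311 = 34.405 min; τ₂ = 1.23/0.0311 = 39.550 min.
Tank 1: C₁ = C_in(1 − e^(−t/τ₁)). Tank 2 (τ₁ ≠ τ₂): C₂ = C_in[1 − (τ₁ e^(−t/τ₁) − τ₂ e^(−t/τ₂))/(τ₁ − τ₂)].
At t = 62.2: e^(−t/τ₁) = 0.16400, e^(−t/τ₂) = 0.20748.
C₂ = 0.493·[1 − (34.405·0.16400 − 39.550·0.20748)/(-5.1447)] = 0.493·0.50174 = 0.24736 mg/L.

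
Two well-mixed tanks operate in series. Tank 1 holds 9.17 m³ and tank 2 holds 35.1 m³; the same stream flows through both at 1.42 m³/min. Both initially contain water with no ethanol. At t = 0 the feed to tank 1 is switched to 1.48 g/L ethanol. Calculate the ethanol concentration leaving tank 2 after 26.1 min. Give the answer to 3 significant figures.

Each tank obeys Vᵢ dCᵢ/dt = Q(Cᵢ₋₁ − Cᵢ), so τᵢ = Vᵢ/Q.
τ₁ = 9.17/1.42 = 6.4577 min; τ₂ = 35.1/1.42 = 24.718 min.
Tank 1: C₁ = C_in(1 − e^(−t/τ₁)). Tank 2 (τ₁ ≠ τ₂): C₂ = C_in[1 − (τ₁ e^(−t/τ₁) − τ₂ e^(−t/τ₂))/(τ₁ − τ₂)].
At t = 26.1: e^(−t/τ₁) = 0.017568, e^(−t/τ₂) = 0.34788.
C₂ = 1.48·[1 − (6.4577·0.017568 − 24.718·0.34788)/(-18.261)] = 1.48·0.53531 = 0.79225 g/L.

0.792 g/L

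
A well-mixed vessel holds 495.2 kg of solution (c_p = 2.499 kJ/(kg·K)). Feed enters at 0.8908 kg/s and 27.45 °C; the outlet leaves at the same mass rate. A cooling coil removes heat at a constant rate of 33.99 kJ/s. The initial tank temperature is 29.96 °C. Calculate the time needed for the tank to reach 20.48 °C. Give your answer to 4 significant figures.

M c_p dT/dt = ṁ c_p (T_in − T) − Q̇.
τ = M/ṁ = 555.905 s; T_ss = T_in − Q̇/(ṁ c_p) = 12.1812 °C.
T(t) = T_ss + (T₀ − T_ss) e^(−t/τ). Set T = 20.48:
e^(−t/τ) = (20.48 − 12.1812)/(29.96 − 12.1812) = 0.466780
t = −555.905 · ln(0.466780) = 423.542 s.

423.5 s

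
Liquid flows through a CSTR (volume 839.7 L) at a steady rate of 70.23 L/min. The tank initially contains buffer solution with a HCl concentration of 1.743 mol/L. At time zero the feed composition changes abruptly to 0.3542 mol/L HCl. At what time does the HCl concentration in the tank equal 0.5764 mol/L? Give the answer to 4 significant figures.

21.91 min

Species balance: V dC/dt = Q(C_in − C) ⇒ τ = V/Q = 11.9564 min.
C(t) = C_in + (C₀ − C_in) e^(−t/τ). Set C = 0.5764 and solve for t:
e^(−t/τ) = (C − C_in)/(C₀ − C_in) = (0.5764 − 0.3542)/(1.743 − 0.3542) = 0.159994
t = −τ ln(…) = 11.9564 × 1.83262 = 21.9116 min.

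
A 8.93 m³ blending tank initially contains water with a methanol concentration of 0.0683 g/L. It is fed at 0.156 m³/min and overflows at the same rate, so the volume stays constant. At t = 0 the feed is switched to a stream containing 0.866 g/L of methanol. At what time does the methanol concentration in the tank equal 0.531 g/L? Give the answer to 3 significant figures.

Species balance: V dC/dt = Q(C_in − C) ⇒ τ = V/Q = 57.244 min.
C(t) = C_in + (C₀ − C_in) e^(−t/τ). Set C = 0.531 and solve for t:
e^(−t/τ) = (C − C_in)/(C₀ − C_in) = (0.531 − 0.866)/(0.0683 − 0.866) = 0.41996
t = −τ ln(…) = 57.244 × 0.86760 = 49.665 min.

49.7 min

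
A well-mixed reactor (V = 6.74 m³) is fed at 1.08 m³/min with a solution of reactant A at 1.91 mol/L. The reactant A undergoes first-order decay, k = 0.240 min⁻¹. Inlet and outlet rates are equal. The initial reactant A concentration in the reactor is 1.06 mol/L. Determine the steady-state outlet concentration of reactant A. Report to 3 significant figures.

0.765 mol/L

Accumulation = in − out − consumed: V dC/dt = Q C_in − Q C − k V C.
At steady state: 0 = Q C_in − (Q + kV) C_ss, so C_ss = Q C_in/(Q + kV).
C_ss = 1.08·1.91/(1.08 + 0.240·6.74) = 2.0628/2.6976 = 0.76468 mol/L.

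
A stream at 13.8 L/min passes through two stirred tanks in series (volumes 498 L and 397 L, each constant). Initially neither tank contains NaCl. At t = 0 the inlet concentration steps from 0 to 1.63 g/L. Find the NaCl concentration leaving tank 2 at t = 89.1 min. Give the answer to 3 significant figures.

Each tank obeys Vᵢ dCᵢ/dt = Q(Cᵢ₋₁ − Cᵢ), so τᵢ = Vᵢ/Q.
τ₁ = 498/13.8 = 36.087 min; τ₂ = 397/13.8 = 28.768 min.
Tank 1: C₁ = C_in(1 − e^(−t/τ₁)). Tank 2 (τ₁ ≠ τ₂): C₂ = C_in[1 − (τ₁ e^(−t/τ₁) − τ₂ e^(−t/τ₂))/(τ₁ − τ₂)].
At t = 89.1: e^(−t/τ₁) = 0.084666, e^(−t/τ₂) = 0.045176.
C₂ = 1.63·[1 − (36.087·0.084666 − 28.768·0.045176)/(7.3188)] = 1.63·0.76011 = 1.2390 g/L.

1.24 g/L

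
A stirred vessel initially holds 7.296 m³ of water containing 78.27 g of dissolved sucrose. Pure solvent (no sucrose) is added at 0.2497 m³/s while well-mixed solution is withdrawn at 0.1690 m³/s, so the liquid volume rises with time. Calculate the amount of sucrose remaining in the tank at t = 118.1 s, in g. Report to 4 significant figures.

Total volume: dV/dt = Q_in − Q_out = 0.0807000 m³/s, so V(t) = 7.296 + 0.0807000 t and V(118.1) = 16.8267 m³.
No sucrose enters, so dm/dt = −Q_out · (m/V).
dm/m = −Q_out dt/(V₀ + 0.0807000 t); integrating gives ln(m/m₀) = −(Q_out/(Q_in−Q_out)) ln(V/V₀).
m = m₀ (V₀/V)^(Q_out/(Q_in−Q_out)) = 78.27 × (7.296/16.8267)^(2.09418) = 13.6016 g.

13.60 g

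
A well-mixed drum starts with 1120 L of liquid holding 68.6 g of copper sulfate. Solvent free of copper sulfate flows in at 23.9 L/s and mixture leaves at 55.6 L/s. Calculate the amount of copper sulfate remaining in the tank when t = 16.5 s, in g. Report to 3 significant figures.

22.8 g

Let m(t) be the amount of copper sulfate. Volume: V(t) = V₀ + (Q_in − Q_out) t = 1120 − 31.700 t; V(16.5) = 596.95 L.
Species balance (pure solvent in): dm/dt = −Q_out · m/V(t).
dm/m = −Q_out dt/(V₀ − 31.700 t); integrating gives ln(m/m₀) = −(Q_out/(Q_in−Q_out)) ln(V/V₀).
m = m₀ (V₀/V)^(Q_out/(Q_in−Q_out)) = 68.6 × (1120/596.95)^(-1.7539) = 22.751 g.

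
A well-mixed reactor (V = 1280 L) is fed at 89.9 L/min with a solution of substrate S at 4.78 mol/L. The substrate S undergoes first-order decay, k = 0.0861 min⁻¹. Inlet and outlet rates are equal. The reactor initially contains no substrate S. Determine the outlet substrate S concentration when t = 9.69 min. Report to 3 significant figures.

V dC/dt = Q(C_in − C) − k V C.
dC/dt = (Q/V) C_in − (Q/V + k) C; effective rate a = Q/V + k = 0.070234 + 0.0861 = 0.15633 min⁻¹.
C_ss = Q C_in/(Q + kV) = 2.1475 mol/L; C(t) = C_ss + (C₀ − C_ss) e^(−a t).
C(9.69) = 2.1475 + (-2.1475)·e^(−0.15633·9.69) = 2.1475 + (-2.1475)·0.21983 = 1.6754 mol/L.

1.68 mol/L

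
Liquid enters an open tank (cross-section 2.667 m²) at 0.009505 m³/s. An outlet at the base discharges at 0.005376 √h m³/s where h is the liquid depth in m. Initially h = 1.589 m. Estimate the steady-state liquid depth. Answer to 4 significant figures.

Level balance: A dh/dt = 0.009505 − 0.005376 √h. Setting dh/dt = 0:
Q_in = 0.005376 √h_ss ⇒ √h_ss = 0.009505/0.005376 = 1.76804.
h_ss = 1.76804² = 3.12598 m. (Since h₀ = 1.589 m < h_ss, the level will rise toward this value.)

3.126 m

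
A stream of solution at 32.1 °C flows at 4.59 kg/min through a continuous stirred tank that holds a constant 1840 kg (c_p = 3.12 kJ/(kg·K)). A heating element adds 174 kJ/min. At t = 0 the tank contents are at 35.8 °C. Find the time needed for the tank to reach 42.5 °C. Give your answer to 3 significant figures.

M c_p dT/dt = ṁ c_p (T_in − T) + Q̇.
τ = M/ṁ = 400.87 min; T_ss = T_in + Q̇/(ṁ c_p) = 44.250 °C.
T(t) = T_ss + (T₀ − T_ss) e^(−t/τ). Set T = 42.5:
e^(−t/τ) = (42.5 − 44.250)/(35.8 − 44.250) = 0.20712
t = −400.87 · ln(0.20712) = 631.16 min.

631 min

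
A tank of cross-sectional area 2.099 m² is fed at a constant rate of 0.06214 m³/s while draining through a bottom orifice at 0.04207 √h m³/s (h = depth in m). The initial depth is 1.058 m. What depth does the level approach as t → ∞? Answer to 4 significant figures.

A dh/dt = Q_in − 0.04207 √h. Steady state requires inflow = outflow:
Q_in = 0.04207 √h_ss ⇒ √h_ss = 0.06214/0.04207 = 1.47706.
h_ss = 1.47706² = 2.18171 m. (Since h₀ = 1.058 m < h_ss, the level will rise toward this value.)

2.182 m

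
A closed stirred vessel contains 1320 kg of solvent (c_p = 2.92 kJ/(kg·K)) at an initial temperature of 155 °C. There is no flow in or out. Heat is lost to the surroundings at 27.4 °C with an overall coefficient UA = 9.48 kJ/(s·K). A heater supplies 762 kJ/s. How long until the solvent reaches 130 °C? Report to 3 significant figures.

M c_p dT/dt = −UA(T − T_amb) + Q̇.
τ = M c_p/UA = 406.58 s; T_ss = T_amb + Q̇/UA = 27.4 + 762/9.48 = 107.78 °C.
T(t) = T_ss + (T₀ − T_ss)e^(−t/τ); set T = 130:
t = −τ ln[(T − T_ss)/(T₀ − T_ss)] = −406.58 · ln(0.47057) = 306.49 s.

306 s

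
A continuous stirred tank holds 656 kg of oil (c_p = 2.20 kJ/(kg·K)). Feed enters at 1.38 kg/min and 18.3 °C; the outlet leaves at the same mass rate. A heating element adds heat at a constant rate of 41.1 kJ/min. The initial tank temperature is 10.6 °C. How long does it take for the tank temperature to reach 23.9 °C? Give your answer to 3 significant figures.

Energy balance: M c_p dT/dt = ṁ c_p (T_in − T) + 41.1.
τ = M/ṁ = 475.36 min; T_ss = T_in + Q̇/(ṁ c_p) = 31.838 °C.
T(t) = T_ss + (T₀ − T_ss) e^(−t/τ). Set T = 23.9:
e^(−t/τ) = (23.9 − 31.838)/(10.6 − 31.838) = 0.37375
t = −475.36 · ln(0.37375) = 467.84 min.

468 min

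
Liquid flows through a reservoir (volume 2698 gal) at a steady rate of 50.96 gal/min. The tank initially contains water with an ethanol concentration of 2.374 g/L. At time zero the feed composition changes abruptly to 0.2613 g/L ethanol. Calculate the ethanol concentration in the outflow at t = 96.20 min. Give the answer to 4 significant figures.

Transient balance on the dissolved component: V dC/dt = Q(C_in − C).
Rewrite as dC/dt + C/τ = C_in/τ, τ = V/Q = 52.9435 min.
This is linear first-order; C(t) = C_in + (C₀ − C_in) e^(−t/τ).
C(96.20) = 0.2613 + (2.374 − 0.2613)·e^(−96.20/52.9435) = 0.2613 + (2.11270)·0.162507 = 0.604629 g/L.

0.6046 g/L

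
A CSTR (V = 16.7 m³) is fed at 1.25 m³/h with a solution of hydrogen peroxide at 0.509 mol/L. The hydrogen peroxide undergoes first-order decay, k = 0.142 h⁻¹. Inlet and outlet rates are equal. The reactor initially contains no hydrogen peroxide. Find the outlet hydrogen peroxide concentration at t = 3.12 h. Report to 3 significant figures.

0.0864 mol/L

Accumulation = in − out − consumed: V dC/dt = Q C_in − Q C − k V C.
dC/dt = (Q/V) C_in − (Q/V + k) C; effective rate a = Q/V + k = 0.074850 + 0.142 = 0.21685 h⁻¹.
C_ss = Q C_in/(Q + kV) = 0.17569 mol/L; C(t) = C_ss + (C₀ − C_ss) e^(−a t).
C(3.12) = 0.17569 + (-0.17569)·e^(−0.21685·3.12) = 0.17569 + (-0.17569)·0.50836 = 0.086378 mol/L.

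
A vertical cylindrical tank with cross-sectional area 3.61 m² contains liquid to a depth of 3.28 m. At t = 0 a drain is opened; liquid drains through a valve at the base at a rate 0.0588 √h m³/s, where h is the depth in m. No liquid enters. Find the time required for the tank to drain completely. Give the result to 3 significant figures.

222 s

A dh/dt = −Q_out = −0.0588 √h.
This is separable: 2 d(√h)/dt = −0.0588/A, so √h = √h₀ − (0.0588/(2A)) t.
Set h = 0: 2√h₀ = (0.0588/A) t_empty ⇒ t_empty = 2A√h₀/0.0588.
t_empty = 2·3.61·√3.28/0.0588 = 7.2200·1.8111/0.0588 = 222.38 s.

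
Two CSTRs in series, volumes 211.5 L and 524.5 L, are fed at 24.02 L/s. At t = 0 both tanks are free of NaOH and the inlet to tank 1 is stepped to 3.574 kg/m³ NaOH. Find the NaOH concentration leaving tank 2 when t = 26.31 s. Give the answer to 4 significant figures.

1.901 kg/m³

Species balance on tank i: dCᵢ/dt = (Cᵢ₋₁ − Cᵢ)/τᵢ with τᵢ = Vᵢ/Q.
τ₁ = 211.5/24.02 = 8.80516 s; τ₂ = 524.5/24.02 = 21.8360 s.
Solving the cascade with C₁(0)=C₂(0)=0 gives C₂(t) = C_in[1 − (τ₁ e^(−t/τ₁) − τ₂ e^(−t/τ₂))/(τ₁ − τ₂)].
At t = 26.31: e^(−t/τ₁) = 0.0503871, e^(−t/τ₂) = 0.299724.
C₂ = 3.574·[1 − (8.80516·0.0503871 − 21.8360·0.299724)/(-13.0308)] = 3.574·0.531794 = 1.90063 kg/m³.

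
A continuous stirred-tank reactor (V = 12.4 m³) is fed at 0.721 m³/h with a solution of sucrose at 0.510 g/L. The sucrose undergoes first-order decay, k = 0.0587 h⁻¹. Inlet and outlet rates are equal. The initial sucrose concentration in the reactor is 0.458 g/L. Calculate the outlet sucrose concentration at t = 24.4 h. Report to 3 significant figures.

0.266 g/L

Accumulation = in − out − consumed: V dC/dt = Q C_in − Q C − k V C.
This is linear with rate a = Q/V + k = 0.11685 h⁻¹.
C_ss = Q C_in/(Q + kV) = 0.25379 g/L; C(t) = C_ss + (C₀ − C_ss) e^(−a t).
C(24.4) = 0.25379 + (0.20421)·e^(−0.11685·24.4) = 0.25379 + (0.20421)·0.057785 = 0.26559 g/L.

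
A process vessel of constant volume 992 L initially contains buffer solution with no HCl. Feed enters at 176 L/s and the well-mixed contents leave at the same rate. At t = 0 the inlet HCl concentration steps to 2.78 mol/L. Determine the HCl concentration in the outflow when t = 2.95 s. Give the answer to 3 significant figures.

Accumulation = in − out for the solute gives V dC/dt = Q(C_in − C).
Rewrite as dC/dt + C/τ = C_in/τ, τ = V/Q = 5.6364 s.
This is linear first-order; C(t) = C_in + (C₀ − C_in) e^(−t/τ).
C(2.95) = 2.78 + (0 − 2.78)·e^(−2.95/5.6364) = 2.78 + (-2.7800)·0.59251 = 1.1328 mol/L.

1.13 mol/L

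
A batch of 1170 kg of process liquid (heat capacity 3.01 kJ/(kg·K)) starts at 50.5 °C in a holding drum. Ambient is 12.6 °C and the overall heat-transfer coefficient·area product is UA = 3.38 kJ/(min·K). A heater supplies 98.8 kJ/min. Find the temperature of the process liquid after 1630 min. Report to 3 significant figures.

43.6 °C

M c_p dT/dt = −UA(T − T_amb) + Q̇.
dT/dt = (T_ss − T)/τ with T_ss = T_amb + Q̇/UA = 12.6 + 98.8/3.38 = 41.831 °C, τ = M c_p/UA = 1170·3.01/3.38 = 1041.9 min.
T approaches T_ss exponentially: T(t) = T_ss + (T₀ − T_ss) e^(−t/τ).
T(1630) = 41.831 + (8.6692)·0.20921 = 43.644 °C.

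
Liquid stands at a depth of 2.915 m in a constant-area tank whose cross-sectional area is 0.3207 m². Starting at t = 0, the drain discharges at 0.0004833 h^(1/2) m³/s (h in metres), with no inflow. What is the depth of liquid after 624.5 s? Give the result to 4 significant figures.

Unsteady balance on liquid volume: A dh/dt = −0.0004833 √h.
∫ h^(−1/2) dh = −(0.0004833/A) ∫ dt, giving 2√h = 2√h₀ − (0.0004833/A) t.
√h = √2.915 − 0.0004833·624.5/(2·0.3207) = 1.70734 − 0.470566 = 1.23677.
h = 1.23677² = 1.52960 m.

1.530 m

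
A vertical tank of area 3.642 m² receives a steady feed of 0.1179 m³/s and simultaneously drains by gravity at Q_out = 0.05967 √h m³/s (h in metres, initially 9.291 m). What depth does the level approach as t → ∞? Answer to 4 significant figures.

3.904 m

Volume balance on the tank: A dh/dt = Q_in − 0.05967 √h. At steady state dh/dt = 0:
Q_in = 0.05967 √h_ss ⇒ √h_ss = 0.1179/0.05967 = 1.97587.
h_ss = 1.97587² = 3.90405 m. (Since h₀ = 9.291 m > h_ss, the level will fall toward this value.)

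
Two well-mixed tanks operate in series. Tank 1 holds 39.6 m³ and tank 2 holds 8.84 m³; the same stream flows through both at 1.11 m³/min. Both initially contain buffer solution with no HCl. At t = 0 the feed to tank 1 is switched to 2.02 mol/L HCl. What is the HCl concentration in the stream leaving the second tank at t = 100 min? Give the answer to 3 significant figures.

Species balance on tank i: dCᵢ/dt = (Cᵢ₋₁ − Cᵢ)/τᵢ with τᵢ = Vᵢ/Q.
τ₁ = 39.6/1.11 = 35.676 min; τ₂ = 8.84/1.11 = 7.9640 min.
Solving the cascade with C₁(0)=C₂(0)=0 gives C₂(t) = C_in[1 − (τ₁ e^(−t/τ₁) − τ₂ e^(−t/τ₂))/(τ₁ − τ₂)].
At t = 100: e^(−t/τ₁) = 0.060626, e^(−t/τ₂) = 3.5217e-06.
C₂ = 2.02·[1 − (35.676·0.060626 − 7.9640·3.5217e-06)/(27.712)] = 2.02·0.92195 = 1.8623 mol/L.

1.86 mol/L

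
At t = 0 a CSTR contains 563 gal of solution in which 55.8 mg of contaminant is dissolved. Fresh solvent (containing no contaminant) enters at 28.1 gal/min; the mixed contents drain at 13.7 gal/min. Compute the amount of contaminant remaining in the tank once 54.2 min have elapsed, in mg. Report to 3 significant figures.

Total volume: dV/dt = Q_in − Q_out = 14.400 gal/min, so V(t) = 563 + 14.400 t and V(54.2) = 1343.5 gal.
Solute balance: dm/dt = 0 − Q_out C = −Q_out m/V(t).
Separate: dm/m = −Q_out dt/V(t) ⇒ ln(m/m₀) = −(Q_out/(Q_in−Q_out)) ln(V/V₀).
m = m₀ (V₀/V)^(Q_out/(Q_in−Q_out)) = 55.8 × (563/1343.5)^(0.95139) = 24.393 mg.

24.4 mg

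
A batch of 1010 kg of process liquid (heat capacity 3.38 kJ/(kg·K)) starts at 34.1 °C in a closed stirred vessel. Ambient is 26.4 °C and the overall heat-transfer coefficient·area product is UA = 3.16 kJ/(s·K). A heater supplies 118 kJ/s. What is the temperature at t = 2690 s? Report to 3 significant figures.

M c_p dT/dt = −UA(T − T_amb) + Q̇.
dT/dt = (T_ss − T)/τ with T_ss = T_amb + Q̇/UA = 26.4 + 118/3.16 = 63.742 °C, τ = M c_p/UA = 1010·3.38/3.16 = 1080.3 s.
This is linear first-order; T(t) = T_ss + (T₀ − T_ss) e^(−t/τ).
T(2690) = 63.742 + (-29.642)·0.082909 = 61.284 °C.

61.3 °C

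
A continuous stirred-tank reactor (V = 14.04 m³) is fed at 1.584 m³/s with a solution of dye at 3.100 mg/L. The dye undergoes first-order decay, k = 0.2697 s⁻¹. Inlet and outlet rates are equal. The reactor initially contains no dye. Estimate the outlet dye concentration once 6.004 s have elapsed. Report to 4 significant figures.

Accumulation = in − out − consumed: V dC/dt = Q C_in − Q C − k V C.
This is linear with rate a = Q/V + k = 0.382521 s⁻¹.
C_ss = Q C_in/(Q + kV) = 0.914313 mg/L; C(t) = C_ss + (C₀ − C_ss) e^(−a t).
C(6.004) = 0.914313 + (-0.914313)·e^(−0.382521·6.004) = 0.914313 + (-0.914313)·0.100595 = 0.822338 mg/L.

0.8223 mg/L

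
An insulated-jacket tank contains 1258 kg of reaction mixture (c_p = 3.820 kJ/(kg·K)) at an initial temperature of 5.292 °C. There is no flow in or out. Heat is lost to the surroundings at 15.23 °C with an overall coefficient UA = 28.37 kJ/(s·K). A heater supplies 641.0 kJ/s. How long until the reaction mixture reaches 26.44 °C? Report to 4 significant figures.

Lumped-capacitance energy balance: M c_p dT/dt = UA(T_amb − T) + Q̇.
τ = M c_p/UA = 169.389 s; T_ss = T_amb + Q̇/UA = 15.23 + 641.0/28.37 = 37.8243 °C.
T(t) = T_ss + (T₀ − T_ss)e^(−t/τ); set T = 26.44:
t = −τ ln[(T − T_ss)/(T₀ − T_ss)] = −169.389 · ln(0.349938) = 177.858 s.

177.9 s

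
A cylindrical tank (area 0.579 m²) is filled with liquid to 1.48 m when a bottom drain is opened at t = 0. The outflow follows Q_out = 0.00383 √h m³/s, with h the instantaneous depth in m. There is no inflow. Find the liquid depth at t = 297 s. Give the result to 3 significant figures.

0.0549 m

A dh/dt = −Q_out = −0.00383 √h.
Separate and integrate: 2(√h − √h₀) = −(0.00383/A) t.
√h = √1.48 − 0.00383·297/(2·0.579) = 1.2166 − 0.98231 = 0.23425.
h = 0.23425² = 0.054872 m.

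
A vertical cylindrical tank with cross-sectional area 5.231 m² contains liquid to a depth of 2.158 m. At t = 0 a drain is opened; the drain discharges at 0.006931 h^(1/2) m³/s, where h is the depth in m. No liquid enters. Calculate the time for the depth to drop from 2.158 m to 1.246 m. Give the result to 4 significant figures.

532.5 s

With no inflow, A dh/dt = −0.006931 √h.
This is separable: 2 d(√h)/dt = −0.006931/A, so √h = √h₀ − (0.006931/(2A)) t.
t = 2A(√h₀ − √h)/0.006931 = 2·5.231·(√2.158 − √1.246)/0.006931
  = 10.4620 × (1.46901 − 1.11624) / 0.006931 = 532.488 s.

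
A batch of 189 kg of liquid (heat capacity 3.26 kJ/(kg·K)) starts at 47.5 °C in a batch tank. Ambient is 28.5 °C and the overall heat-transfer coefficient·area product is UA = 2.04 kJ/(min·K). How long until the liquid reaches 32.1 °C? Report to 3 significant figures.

M c_p dT/dt = −UA(T − T_amb).
τ = M c_p/UA = 302.03 min; T_ss = T_amb = 28.500 °C.
T(t) = T_ss + (T₀ − T_ss)e^(−t/τ); set T = 32.1:
t = −τ ln[(T − T_ss)/(T₀ − T_ss)] = −302.03 · ln(0.18947) = 502.43 min.

502 min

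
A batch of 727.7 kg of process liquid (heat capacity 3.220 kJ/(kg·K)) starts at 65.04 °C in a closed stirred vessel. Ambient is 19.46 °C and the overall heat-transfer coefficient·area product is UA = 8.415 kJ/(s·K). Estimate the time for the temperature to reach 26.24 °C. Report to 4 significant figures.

530.6 s

Unsteady energy balance on the tank contents: M c_p dT/dt = −UA(T − T_amb).
τ = M c_p/UA = 278.454 s; T_ss = T_amb = 19.4600 °C.
T(t) = T_ss + (T₀ − T_ss)e^(−t/τ); set T = 26.24:
t = −τ ln[(T − T_ss)/(T₀ − T_ss)] = −278.454 · ln(0.148749) = 530.593 s.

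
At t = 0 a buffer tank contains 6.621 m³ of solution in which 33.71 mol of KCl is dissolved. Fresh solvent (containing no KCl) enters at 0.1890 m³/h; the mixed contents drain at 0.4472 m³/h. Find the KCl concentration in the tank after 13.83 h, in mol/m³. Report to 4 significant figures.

Total volume: dV/dt = Q_in − Q_out = -0.258200 m³/h, so V(t) = 6.621 − 0.258200 t and V(13.83) = 3.05009 m³.
No KCl enters, so dm/dt = −Q_out · (m/V).
Separate: dm/m = −Q_out dt/V(t) ⇒ ln(m/m₀) = −(Q_out/(Q_in−Q_out)) ln(V/V₀).
m = m₀ (V₀/V)^(Q_out/(Q_in−Q_out)) = 33.71 × (6.621/3.05009)^(-1.73199) = 8.80547 mol.
C = m/V = 8.80547/3.05009 = 2.88695 mol/m³.

2.887 mol/m³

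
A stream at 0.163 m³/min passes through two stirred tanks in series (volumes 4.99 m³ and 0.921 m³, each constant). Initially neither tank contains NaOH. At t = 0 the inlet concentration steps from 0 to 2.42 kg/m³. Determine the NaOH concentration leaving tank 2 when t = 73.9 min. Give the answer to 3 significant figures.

2.15 kg/m³

Time constants: τᵢ = Vᵢ/Q for each well-mixed tank.
τ₁ = 4.99/0.163 = 30.613 min; τ₂ = 0.921/0.163 = 5.6503 min.
Tank 1: C₁ = C_in(1 − e^(−t/τ₁)). Tank 2 (τ₁ ≠ τ₂): C₂ = C_in[1 − (τ₁ e^(−t/τ₁) − τ₂ e^(−t/τ₂))/(τ₁ − τ₂)].
At t = 73.9: e^(−t/τ₁) = 0.089460, e^(−t/τ₂) = 2.0888e-06.
C₂ = 2.42·[1 − (30.613·0.089460 − 5.6503·2.0888e-06)/(24.963)] = 2.42·0.89029 = 2.1545 kg/m³.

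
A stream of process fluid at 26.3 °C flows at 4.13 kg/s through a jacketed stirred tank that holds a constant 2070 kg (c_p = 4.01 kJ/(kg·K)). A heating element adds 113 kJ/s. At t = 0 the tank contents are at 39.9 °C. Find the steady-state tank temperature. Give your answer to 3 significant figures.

33.1 °C

M c_p dT/dt = ṁ c_p (T_in − T) + Q̇.
At steady state dT/dt = 0 ⇒ T_ss = T_in + Q̇/(ṁ c_p) = 26.3 + 113/(4.13·4.01) = 33.123 °C.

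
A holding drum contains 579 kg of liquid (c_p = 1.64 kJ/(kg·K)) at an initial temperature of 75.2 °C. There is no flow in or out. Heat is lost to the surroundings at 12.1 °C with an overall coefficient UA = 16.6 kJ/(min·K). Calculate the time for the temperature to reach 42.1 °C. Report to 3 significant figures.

First-law balance (no shaft work): M c_p dT/dt = −UA(T − T_amb).
τ = M c_p/UA = 57.202 min; T_ss = T_amb = 12.100 °C.
T(t) = T_ss + (T₀ − T_ss)e^(−t/τ); set T = 42.1:
t = −τ ln[(T − T_ss)/(T₀ − T_ss)] = −57.202 · ln(0.47544) = 42.531 min.

42.5 min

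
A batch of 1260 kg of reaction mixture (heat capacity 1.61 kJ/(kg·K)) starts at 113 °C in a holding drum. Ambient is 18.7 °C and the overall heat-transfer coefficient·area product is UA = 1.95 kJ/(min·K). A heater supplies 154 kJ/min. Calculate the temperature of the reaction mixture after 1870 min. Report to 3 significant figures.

Lumped-capacitance energy balance: M c_p dT/dt = UA(T_amb − T) + Q̇.
dT/dt = (T_ss − T)/τ with T_ss = T_amb + Q̇/UA = 18.7 + 154/1.95 = 97.674 °C, τ = M c_p/UA = 1260·1.61/1.95 = 1040.3 min.
Solution: T(t) = T_ss + (T₀ − T_ss) e^(−t/τ).
T(1870) = 97.674 + (15.326)·0.16571 = 100.21 °C.

100 °C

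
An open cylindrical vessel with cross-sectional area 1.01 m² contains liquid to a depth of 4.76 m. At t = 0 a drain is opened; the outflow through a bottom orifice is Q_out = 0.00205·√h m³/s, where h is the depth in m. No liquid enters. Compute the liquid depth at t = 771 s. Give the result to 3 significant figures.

A dh/dt = −Q_out = −0.00205 √h.
Separate and integrate: 2(√h − √h₀) = −(0.00205/A) t.
√h = √4.76 − 0.00205·771/(2·1.01) = 2.1817 − 0.78245 = 1.3993.
h = 1.3993² = 1.9580 m.

1.96 m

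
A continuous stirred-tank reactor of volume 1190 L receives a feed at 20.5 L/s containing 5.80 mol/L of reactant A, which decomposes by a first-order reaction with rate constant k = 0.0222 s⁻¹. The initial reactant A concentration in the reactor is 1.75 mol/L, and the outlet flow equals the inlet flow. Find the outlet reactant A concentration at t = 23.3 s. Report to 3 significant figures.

2.22 mol/L

Accumulation = in − out − consumed: V dC/dt = Q C_in − Q C − k V C.
dC/dt = (Q/V) C_in − (Q/V + k) C; effective rate a = Q/V + k = 0.017227 + 0.0222 = 0.039427 s⁻¹.
C_ss = Q C_in/(Q + kV) = 2.5342 mol/L; C(t) = C_ss + (C₀ − C_ss) e^(−a t).
C(23.3) = 2.5342 + (-0.78421)·e^(−0.039427·23.3) = 2.5342 + (-0.78421)·0.39906 = 2.2213 mol/L.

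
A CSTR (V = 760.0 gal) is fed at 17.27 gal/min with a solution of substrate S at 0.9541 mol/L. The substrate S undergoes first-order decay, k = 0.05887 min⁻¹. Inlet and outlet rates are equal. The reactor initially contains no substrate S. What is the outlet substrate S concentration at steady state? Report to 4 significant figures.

0.2657 mol/L

V dC/dt = Q(C_in − C) − k V C.
Steady state (dC/dt = 0): C_ss = Q C_in/(Q + kV) = C_in/(1 + kV/Q).
C_ss = 17.27·0.9541/(17.27 + 0.05887·760.0) = 16.4773/62.0112 = 0.265715 mol/L.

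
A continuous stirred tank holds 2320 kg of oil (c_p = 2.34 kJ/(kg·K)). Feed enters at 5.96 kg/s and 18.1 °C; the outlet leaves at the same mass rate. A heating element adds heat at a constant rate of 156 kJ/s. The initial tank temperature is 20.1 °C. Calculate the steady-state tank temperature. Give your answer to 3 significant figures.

First-law balance (no shaft work): M c_p dT/dt = ṁ c_p (T_in − T) + 156.
At steady state dT/dt = 0 ⇒ T_ss = T_in + Q̇/(ṁ c_p) = 18.1 + 156/(5.96·2.34) = 29.286 °C.

29.3 °C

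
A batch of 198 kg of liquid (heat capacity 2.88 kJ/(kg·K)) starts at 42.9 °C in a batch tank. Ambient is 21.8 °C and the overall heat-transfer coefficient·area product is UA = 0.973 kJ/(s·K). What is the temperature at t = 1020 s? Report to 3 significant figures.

M c_p dT/dt = −UA(T − T_amb).
dT/dt = (T_ss − T)/τ with T_ss = T_amb = 21.800 °C, τ = M c_p/UA = 198·2.88/0.973 = 586.06 s.
T approaches T_ss exponentially: T(t) = T_ss + (T₀ − T_ss) e^(−t/τ).
T(1020) = 21.800 + (21.100)·0.17545 = 25.502 °C.

25.5 °C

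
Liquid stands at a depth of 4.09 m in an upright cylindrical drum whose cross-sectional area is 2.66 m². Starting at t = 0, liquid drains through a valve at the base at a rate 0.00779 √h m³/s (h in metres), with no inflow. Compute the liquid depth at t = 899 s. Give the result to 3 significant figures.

Unsteady balance on liquid volume: A dh/dt = −0.00779 √h.
Separate and integrate: 2(√h − √h₀) = −(0.00779/A) t.
√h = √4.09 − 0.00779·899/(2·2.66) = 2.0224 − 1.3164 = 0.70598.
h = 0.70598² = 0.49841 m.

0.498 m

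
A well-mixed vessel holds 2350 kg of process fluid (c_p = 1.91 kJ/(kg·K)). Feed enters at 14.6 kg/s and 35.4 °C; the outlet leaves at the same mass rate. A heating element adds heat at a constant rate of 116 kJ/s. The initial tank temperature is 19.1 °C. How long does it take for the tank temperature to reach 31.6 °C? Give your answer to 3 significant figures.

M c_p dT/dt = ṁ c_p (T_in − T) + Q̇.
τ = M/ṁ = 160.96 s; T_ss = T_in + Q̇/(ṁ c_p) = 39.560 °C.
T(t) = T_ss + (T₀ − T_ss) e^(−t/τ). Set T = 31.6:
e^(−t/τ) = (31.6 − 39.560)/(19.1 − 39.560) = 0.38905
t = −160.96 · ln(0.38905) = 151.95 s.

152 s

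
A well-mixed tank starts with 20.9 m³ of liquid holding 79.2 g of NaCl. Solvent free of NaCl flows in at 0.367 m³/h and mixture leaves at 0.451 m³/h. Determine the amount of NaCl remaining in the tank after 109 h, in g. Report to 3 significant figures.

Let m(t) be the amount of NaCl. Volume: V(t) = V₀ + (Q_in − Q_out) t = 20.9 − 0.084000 t; V(109) = 11.744 m³.
Species balance (pure solvent in): dm/dt = −Q_out · m/V(t).
Separate: dm/m = −Q_out dt/V(t) ⇒ ln(m/m₀) = −(Q_out/(Q_in−Q_out)) ln(V/V₀).
m = m₀ (V₀/V)^(Q_out/(Q_in−Q_out)) = 79.2 × (20.9/11.744)^(-5.3690) = 3.5867 g.

3.59 g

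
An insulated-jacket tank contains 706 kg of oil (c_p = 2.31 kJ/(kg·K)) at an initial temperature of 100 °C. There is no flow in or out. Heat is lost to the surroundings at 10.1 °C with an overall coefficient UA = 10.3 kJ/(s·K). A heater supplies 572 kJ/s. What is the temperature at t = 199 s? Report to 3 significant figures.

75.4 °C

M c_p dT/dt = −UA(T − T_amb) + Q̇.
dT/dt = (T_ss − T)/τ with T_ss = T_amb + Q̇/UA = 10.1 + 572/10.3 = 65.634 °C, τ = M c_p/UA = 706·2.31/10.3 = 158.34 s.
Integrating: T(t) = T_ss + (T₀ − T_ss) e^(−t/τ).
T(199) = 65.634 + (34.366)·0.28456 = 75.413 °C.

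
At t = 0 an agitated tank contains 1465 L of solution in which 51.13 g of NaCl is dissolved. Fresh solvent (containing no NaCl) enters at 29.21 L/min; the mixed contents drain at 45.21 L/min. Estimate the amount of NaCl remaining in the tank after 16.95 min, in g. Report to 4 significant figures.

28.67 g

Total volume: dV/dt = Q_in − Q_out = -16.0000 L/min, so V(t) = 1465 − 16.0000 t and V(16.95) = 1193.80 L.
Solute balance: dm/dt = 0 − Q_out C = −Q_out m/V(t).
Separate: dm/m = −Q_out dt/V(t) ⇒ ln(m/m₀) = −(Q_out/(Q_in−Q_out)) ln(V/V₀).
m = m₀ (V₀/V)^(Q_out/(Q_in−Q_out)) = 51.13 × (1465/1193.80)^(-2.82563) = 28.6722 g.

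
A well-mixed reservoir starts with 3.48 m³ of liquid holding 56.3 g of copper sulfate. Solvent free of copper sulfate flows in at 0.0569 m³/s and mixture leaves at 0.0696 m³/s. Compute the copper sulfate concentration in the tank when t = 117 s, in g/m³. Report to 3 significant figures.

Let m(t) be the amount of copper sulfate. Volume: V(t) = V₀ + (Q_in − Q_out) t = 3.48 − 0.012700 t; V(117) = 1.9941 m³.
Solute balance: dm/dt = 0 − Q_out C = −Q_out m/V(t).
dm/m = −Q_out dt/(V₀ − 0.012700 t); integrating gives ln(m/m₀) = −(Q_out/(Q_in−Q_out)) ln(V/V₀).
m = m₀ (V₀/V)^(Q_out/(Q_in−Q_out)) = 56.3 × (3.48/1.9941)^(-5.4803) = 2.6619 g.
C = m/V = 2.6619/1.9941 = 1.3349 g/m³.

1.33 g/m³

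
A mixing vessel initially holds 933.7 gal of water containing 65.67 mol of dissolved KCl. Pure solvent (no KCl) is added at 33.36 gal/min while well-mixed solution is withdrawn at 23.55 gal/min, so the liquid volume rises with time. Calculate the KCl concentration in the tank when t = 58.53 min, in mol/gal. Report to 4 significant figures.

0.01378 mol/gal

Let m(t) be the amount of KCl. Volume: V(t) = V₀ + (Q_in − Q_out) t = 933.7 + 9.81000 t; V(58.53) = 1507.88 gal.
Species balance (pure solvent in): dm/dt = −Q_out · m/V(t).
Separate: dm/m = −Q_out dt/V(t) ⇒ ln(m/m₀) = −(Q_out/(Q_in−Q_out)) ln(V/V₀).
m = m₀ (V₀/V)^(Q_out/(Q_in−Q_out)) = 65.67 × (933.7/1507.88)^(2.40061) = 20.7806 mol.
C = m/V = 20.7806/1507.88 = 0.0137813 mol/gal.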